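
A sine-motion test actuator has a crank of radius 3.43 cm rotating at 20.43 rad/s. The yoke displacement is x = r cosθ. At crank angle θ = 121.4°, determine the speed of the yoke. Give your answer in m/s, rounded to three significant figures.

ω = 20.43 rad/s
x = r cosθ ⇒ ẋ = −rω sinθ.
|v| = rω|sinθ| = 0.0343·20.43·|sin 121.4°| = 0.59812 m/s.

0.598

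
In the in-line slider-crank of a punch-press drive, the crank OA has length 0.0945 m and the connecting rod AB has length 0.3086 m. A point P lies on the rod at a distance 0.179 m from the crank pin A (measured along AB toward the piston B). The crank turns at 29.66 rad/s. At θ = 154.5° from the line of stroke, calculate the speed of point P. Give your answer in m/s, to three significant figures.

1.47

ω = 29.66 rad/s.  Crank-pin speed |V_A| = rω = 2.8029 m/s, perpendicular to OA.
Rod angle: sinφ = −(r/L) sinθ ⇒ φ = -7.575°; ω_rod = −rω cosθ/√(L²−r²sin²θ) = +8.2699 rad/s.
V_P = V_A + ω_rod × AP, with AP = 0.179 m along the rod.
Components: V_Px = −rω sinθ − a·ω_rod·sinφ = -1.0115 m/s;  V_Py = rω cosθ + a·ω_rod·cosφ = -1.0624 m/s.
|V_P| = √(V_Px² + V_Py²) = 1.4669 m/s.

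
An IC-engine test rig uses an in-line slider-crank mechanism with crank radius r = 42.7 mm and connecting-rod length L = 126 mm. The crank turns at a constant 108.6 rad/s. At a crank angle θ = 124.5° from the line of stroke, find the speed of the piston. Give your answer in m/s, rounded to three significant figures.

ω = 108.6 rad/s
For an in-line slider-crank, x = r cosθ + √(L² − r² sin²θ), so v = −rω sinθ·[1 + r cosθ/√(L² − r² sin²θ)].
With r = 0.0427 m, L = 0.126 m, θ = 124.5°: √(L² − r² sin²θ) = 0.12099 m.
v = −0.0427·108.6·0.82413·[1 + 0.0427·-0.56641/0.12099] = -3.0577 m/s.
|v| = 3.0577 m/s.

3.06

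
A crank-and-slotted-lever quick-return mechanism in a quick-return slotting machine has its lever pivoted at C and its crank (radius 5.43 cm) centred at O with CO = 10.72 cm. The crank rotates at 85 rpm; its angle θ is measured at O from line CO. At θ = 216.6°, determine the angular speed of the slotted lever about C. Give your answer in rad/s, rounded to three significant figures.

ω = 8.901 rad/s (from 85 rpm).
Crank pin A relative to C: A = (d + r cosθ, r sinθ); lever angle φ = atan2(r sinθ, d + r cosθ).
Differentiating tanφ: φ̇ = rω(d cosθ + r)/(d² + r² + 2dr cosθ).
d² + r² + 2dr cosθ = |CA|² = 0.00509399 m²;  d cosθ + r = -0.031762 m.
|ω_lever| = |0.0543·8.901·-0.031762| / 0.00509399 = 3.0137 rad/s.

3.01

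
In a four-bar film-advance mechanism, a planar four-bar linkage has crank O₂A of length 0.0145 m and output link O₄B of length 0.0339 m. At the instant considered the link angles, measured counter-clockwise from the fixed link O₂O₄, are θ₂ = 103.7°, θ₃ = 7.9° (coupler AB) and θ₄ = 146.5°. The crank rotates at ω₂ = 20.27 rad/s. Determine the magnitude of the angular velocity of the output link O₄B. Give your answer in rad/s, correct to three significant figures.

13.0

ω₂ = 20.27 rad/s
Differentiating the loop-closure r₂e^{iθ₂}+r₃e^{iθ₃}=r₁+r₄e^{iθ₄} gives r₂ω₂e^{iθ₂}+r₃ω₃e^{iθ₃}=r₄ω₄e^{iθ₄}.
Eliminating the other unknown: ω₄ = r₂ω₂ sin(θ₂−θ₃) / [r₄ sin(θ₄−θ₃)].
Numerator sine = +0.99488; denominator sine = +0.66131.
Result = 0.0145·20.27·(+0.99488) / (0.0339·(+0.66131)) = +13.043 rad/s; magnitude 13.043 rad/s.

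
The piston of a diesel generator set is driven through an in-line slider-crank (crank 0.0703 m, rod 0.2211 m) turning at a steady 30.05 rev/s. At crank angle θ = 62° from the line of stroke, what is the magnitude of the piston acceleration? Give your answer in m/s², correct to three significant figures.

ω = 2π·30.1 = 188.8 rad/s
x(θ) = r cosθ + √(L² − r² sin²θ); with ω constant, a = ω²·d²x/dθ².
d²x/dθ² = −r cosθ − r²(cos2θ)/√u − r⁴ sin²2θ/(4u^{3/2}),  u = L² − r² sin²θ = 0.0450324 m².
Substituting r = 0.0703 m, L = 0.2211 m, θ = 62°: d²x/dθ² = -0.02042 m.
a = ω²·d²x/dθ² = (188.8)²·(-0.02042) = -727.96 m/s²;  |a| = 727.96 m/s².

728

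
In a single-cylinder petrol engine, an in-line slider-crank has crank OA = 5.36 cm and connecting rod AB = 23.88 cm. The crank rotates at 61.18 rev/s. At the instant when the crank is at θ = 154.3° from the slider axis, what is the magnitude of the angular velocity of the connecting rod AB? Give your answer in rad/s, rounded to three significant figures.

78.1

ω = 384.4 rad/s (converted from 61.18 rev/s).
The rod makes angle φ with the slider axis where L sinφ = r sinθ; differentiating, L cosφ·φ̇ = r ω cosθ.
L cosφ = √(L² − r² sin²θ) = 0.23767 m.
|ω_rod| = r ω |cosθ| / √(L² − r² sin²θ) = 0.0536·384.4·0.90108/0.23767 = 78.118 rad/s.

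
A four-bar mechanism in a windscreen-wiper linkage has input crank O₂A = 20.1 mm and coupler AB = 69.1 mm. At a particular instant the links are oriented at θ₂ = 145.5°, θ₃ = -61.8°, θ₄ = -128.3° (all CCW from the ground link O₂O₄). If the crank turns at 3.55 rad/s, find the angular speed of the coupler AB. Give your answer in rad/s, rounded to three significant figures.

1.12

ω₂ = 3.55 rad/s
Differentiating the loop-closure r₂e^{iθ₂}+r₃e^{iθ₃}=r₁+r₄e^{iθ₄} gives r₂ω₂e^{iθ₂}+r₃ω₃e^{iθ₃}=r₄ω₄e^{iθ₄}.
Eliminating the other unknown: ω₃ = r₂ω₂ sin(θ₄−θ₂) / [r₃ sin(θ₃−θ₄)].
Numerator sine = +0.99780; denominator sine = +0.91706.
Result = 0.0201·3.55·(+0.99780) / (0.0691·(+0.91706)) = +1.1236 rad/s; magnitude 1.1236 rad/s.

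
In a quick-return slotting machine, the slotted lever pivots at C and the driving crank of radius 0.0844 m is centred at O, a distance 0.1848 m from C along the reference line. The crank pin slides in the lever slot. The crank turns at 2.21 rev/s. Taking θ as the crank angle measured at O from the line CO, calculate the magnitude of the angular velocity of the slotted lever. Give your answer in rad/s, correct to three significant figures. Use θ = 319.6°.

4.06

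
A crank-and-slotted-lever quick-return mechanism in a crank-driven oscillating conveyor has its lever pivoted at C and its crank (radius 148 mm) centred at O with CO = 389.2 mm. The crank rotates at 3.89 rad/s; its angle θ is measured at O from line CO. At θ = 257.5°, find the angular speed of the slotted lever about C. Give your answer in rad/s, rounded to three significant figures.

0.247

ω = 3.89 rad/s
Crank pin A relative to C: A = (d + r cosθ, r sinθ); lever angle φ = atan2(r sinθ, d + r cosθ).
Differentiating tanφ: φ̇ = rω(d cosθ + r)/(d² + r² + 2dr cosθ).
d² + r² + 2dr cosθ = |CA|² = 0.148446 m²;  d cosθ + r = +0.063762 m.
|ω_lever| = |0.148·3.89·+0.063762| / 0.148446 = 0.24729 rad/s.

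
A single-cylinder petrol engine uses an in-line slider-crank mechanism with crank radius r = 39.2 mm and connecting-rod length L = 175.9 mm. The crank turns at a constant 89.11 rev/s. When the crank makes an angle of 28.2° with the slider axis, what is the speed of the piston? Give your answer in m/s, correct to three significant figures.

ω = 2π·89.1 = 559.9 rad/s
For an in-line slider-crank, x = r cosθ + √(L² − r² sin²θ), so v = −rω sinθ·[1 + r cosθ/√(L² − r² sin²θ)].
With r = 0.0392 m, L = 0.1759 m, θ = 28.2°: √(L² − r² sin²θ) = 0.17492 m.
v = −0.0392·559.9·0.47255·[1 + 0.0392·0.88130/0.17492] = -12.42 m/s.
|v| = 12.42 m/s.

12.4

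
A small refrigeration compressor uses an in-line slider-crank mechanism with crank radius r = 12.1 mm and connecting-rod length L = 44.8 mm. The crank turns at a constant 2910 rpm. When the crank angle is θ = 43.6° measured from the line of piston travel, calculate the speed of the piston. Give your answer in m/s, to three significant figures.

ω = 2π·2910/60 = 304.7 rad/s
For an in-line slider-crank, x = r cosθ + √(L² − r² sin²θ), so v = −rω sinθ·[1 + r cosθ/√(L² − r² sin²θ)].
With r = 0.0121 m, L = 0.0448 m, θ = 43.6°: √(L² − r² sin²θ) = 0.044016 m.
v = −0.0121·304.7·0.68962·[1 + 0.0121·0.72417/0.044016] = -3.049 m/s.
|v| = 3.049 m/s.

3.05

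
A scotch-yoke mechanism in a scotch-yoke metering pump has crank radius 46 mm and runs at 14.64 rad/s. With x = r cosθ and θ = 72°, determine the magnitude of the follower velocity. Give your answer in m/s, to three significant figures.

0.640

ω = 14.64 rad/s
x = r cosθ ⇒ ẋ = −rω sinθ.
|v| = rω|sinθ| = 0.046·14.64·|sin 72°| = 0.64048 m/s.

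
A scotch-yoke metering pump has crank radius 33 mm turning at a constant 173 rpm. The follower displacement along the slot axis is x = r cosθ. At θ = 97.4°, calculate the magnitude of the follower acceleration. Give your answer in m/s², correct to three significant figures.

1.39

ω = 18.12 rad/s (from 173 rpm).
x = r cosθ ⇒ ẍ = −rω² cosθ (ω constant).
|a| = rω²|cosθ| = 0.033·(18.12)²·|cos 97.4°| = 1.395 m/s².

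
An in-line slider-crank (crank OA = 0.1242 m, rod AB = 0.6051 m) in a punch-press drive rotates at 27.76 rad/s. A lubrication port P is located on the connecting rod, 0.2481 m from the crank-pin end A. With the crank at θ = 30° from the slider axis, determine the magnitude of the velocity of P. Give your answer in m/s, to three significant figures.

2.55

ω = 27.76 rad/s.  Crank-pin speed |V_A| = rω = 3.4478 m/s, perpendicular to OA.
Rod angle: sinφ = −(r/L) sinθ ⇒ φ = -5.891°; ω_rod = −rω cosθ/√(L²−r²sin²θ) = -4.9607 rad/s.
V_P = V_A + ω_rod × AP, with AP = 0.2481 m along the rod.
Components: V_Px = −rω sinθ − a·ω_rod·sinφ = -1.8502 m/s;  V_Py = rω cosθ + a·ω_rod·cosφ = +1.7616 m/s.
|V_P| = √(V_Px² + V_Py²) = 2.5547 m/s.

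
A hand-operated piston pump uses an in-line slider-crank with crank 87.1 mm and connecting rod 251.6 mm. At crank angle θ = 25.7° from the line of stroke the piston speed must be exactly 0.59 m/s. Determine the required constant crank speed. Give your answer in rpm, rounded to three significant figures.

113

For an in-line slider-crank, |v_piston| = rω|sinθ|·[1 + r cosθ/√(L² − r² sin²θ)].
With r = 0.0871 m, L = 0.2516 m, θ = 25.7°: the bracketed kinematic factor |dx/dθ| = 0.049689 m.
ω = v/|dx/dθ| = 0.59/0.049689 = 11.874 rad/s.
N = 60ω/(2π) = 113.39 rpm.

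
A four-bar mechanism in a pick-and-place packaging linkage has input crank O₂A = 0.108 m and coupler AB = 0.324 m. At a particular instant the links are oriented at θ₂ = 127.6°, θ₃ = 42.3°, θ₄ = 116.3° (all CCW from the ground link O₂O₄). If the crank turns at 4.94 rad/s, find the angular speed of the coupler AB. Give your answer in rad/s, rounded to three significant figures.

ω₂ = 4.94 rad/s
Differentiating the loop-closure r₂e^{iθ₂}+r₃e^{iθ₃}=r₁+r₄e^{iθ₄} gives r₂ω₂e^{iθ₂}+r₃ω₃e^{iθ₃}=r₄ω₄e^{iθ₄}.
Eliminating the other unknown: ω₃ = r₂ω₂ sin(θ₄−θ₂) / [r₃ sin(θ₃−θ₄)].
Numerator sine = -0.19595; denominator sine = -0.96126.
Result = 0.108·4.94·(-0.19595) / (0.324·(-0.96126)) = +0.33566 rad/s; magnitude 0.33566 rad/s.

0.336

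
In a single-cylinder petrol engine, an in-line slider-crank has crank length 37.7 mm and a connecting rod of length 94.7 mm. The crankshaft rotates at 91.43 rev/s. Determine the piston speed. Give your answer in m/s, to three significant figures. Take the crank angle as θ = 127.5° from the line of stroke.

ω = 2π·91.4 = 574.5 rad/s
For an in-line slider-crank, x = r cosθ + √(L² − r² sin²θ), so v = −rω sinθ·[1 + r cosθ/√(L² − r² sin²θ)].
With r = 0.0377 m, L = 0.0947 m, θ = 127.5°: √(L² − r² sin²θ) = 0.089853 m.
v = −0.0377·574.5·0.79335·[1 + 0.0377·-0.60876/0.089853] = -12.793 m/s.
|v| = 12.793 m/s.

12.8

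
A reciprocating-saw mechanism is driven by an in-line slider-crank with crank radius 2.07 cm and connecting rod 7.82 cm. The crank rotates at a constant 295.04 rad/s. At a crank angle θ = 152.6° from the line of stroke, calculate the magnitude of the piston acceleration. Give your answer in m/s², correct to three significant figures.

ω = 295 rad/s
x(θ) = r cosθ + √(L² − r² sin²θ); with ω constant, a = ω²·d²x/dθ².
d²x/dθ² = −r cosθ − r²(cos2θ)/√u − r⁴ sin²2θ/(4u^{3/2}),  u = L² − r² sin²θ = 0.00602449 m².
Substituting r = 0.0207 m, L = 0.0782 m, θ = 152.6°: d²x/dθ² = +0.01513 m.
a = ω²·d²x/dθ² = (295)²·(+0.01513) = +1317 m/s²;  |a| = 1317 m/s².

1320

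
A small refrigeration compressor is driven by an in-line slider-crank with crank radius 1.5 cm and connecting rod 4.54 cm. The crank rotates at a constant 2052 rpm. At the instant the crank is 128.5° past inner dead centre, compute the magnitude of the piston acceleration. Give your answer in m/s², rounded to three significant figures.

478

ω = 2π·2052/60 = 214.9 rad/s
x(θ) = r cosθ + √(L² − r² sin²θ); with ω constant, a = ω²·d²x/dθ².
d²x/dθ² = −r cosθ − r²(cos2θ)/√u − r⁴ sin²2θ/(4u^{3/2}),  u = L² − r² sin²θ = 0.00192335 m².
Substituting r = 0.015 m, L = 0.0454 m, θ = 128.5°: d²x/dθ² = +0.010349 m.
a = ω²·d²x/dθ² = (214.9)²·(+0.010349) = +477.89 m/s²;  |a| = 477.89 m/s².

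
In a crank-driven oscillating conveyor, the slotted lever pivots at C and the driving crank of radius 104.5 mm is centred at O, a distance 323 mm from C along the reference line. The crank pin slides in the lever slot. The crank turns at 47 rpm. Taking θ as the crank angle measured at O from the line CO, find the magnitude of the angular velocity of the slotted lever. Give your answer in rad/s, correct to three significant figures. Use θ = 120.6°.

0.381

ω = 4.922 rad/s (from 47 rpm).
Crank pin A relative to C: A = (d + r cosθ, r sinθ); lever angle φ = atan2(r sinθ, d + r cosθ).
Differentiating tanφ: φ̇ = rω(d cosθ + r)/(d² + r² + 2dr cosθ).
d² + r² + 2dr cosθ = |CA|² = 0.0808854 m²;  d cosθ + r = -0.05992 m.
|ω_lever| = |0.1045·4.922·-0.05992| / 0.0808854 = 0.38102 rad/s.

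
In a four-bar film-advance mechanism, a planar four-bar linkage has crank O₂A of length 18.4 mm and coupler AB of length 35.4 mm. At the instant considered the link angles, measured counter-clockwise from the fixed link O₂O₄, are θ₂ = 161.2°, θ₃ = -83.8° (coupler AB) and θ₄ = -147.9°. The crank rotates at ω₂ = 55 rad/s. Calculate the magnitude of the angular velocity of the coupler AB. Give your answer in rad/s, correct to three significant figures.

ω₂ = 55 rad/s
Differentiating the loop-closure r₂e^{iθ₂}+r₃e^{iθ₃}=r₁+r₄e^{iθ₄} gives r₂ω₂e^{iθ₂}+r₃ω₃e^{iθ₃}=r₄ω₄e^{iθ₄}.
Eliminating the other unknown: ω₃ = r₂ω₂ sin(θ₄−θ₂) / [r₃ sin(θ₃−θ₄)].
Numerator sine = +0.77605; denominator sine = +0.89956.
Result = 0.0184·55·(+0.77605) / (0.0354·(+0.89956)) = +24.662 rad/s; magnitude 24.662 rad/s.

24.7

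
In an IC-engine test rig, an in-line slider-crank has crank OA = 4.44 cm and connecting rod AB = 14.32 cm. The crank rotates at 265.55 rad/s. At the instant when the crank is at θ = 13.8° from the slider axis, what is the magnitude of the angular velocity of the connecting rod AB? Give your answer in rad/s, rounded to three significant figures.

80.2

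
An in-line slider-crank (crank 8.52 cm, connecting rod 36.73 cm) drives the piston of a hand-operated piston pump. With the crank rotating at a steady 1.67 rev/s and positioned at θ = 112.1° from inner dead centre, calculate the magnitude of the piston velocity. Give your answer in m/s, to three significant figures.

0.754

ω = 2π·1.67 = 10.49 rad/s
For an in-line slider-crank, x = r cosθ + √(L² − r² sin²θ), so v = −rω sinθ·[1 + r cosθ/√(L² − r² sin²θ)].
With r = 0.0852 m, L = 0.3673 m, θ = 112.1°: √(L² − r² sin²θ) = 0.35872 m.
v = −0.0852·10.49·0.92653·[1 + 0.0852·-0.37622/0.35872] = -0.7543 m/s.
|v| = 0.7543 m/s.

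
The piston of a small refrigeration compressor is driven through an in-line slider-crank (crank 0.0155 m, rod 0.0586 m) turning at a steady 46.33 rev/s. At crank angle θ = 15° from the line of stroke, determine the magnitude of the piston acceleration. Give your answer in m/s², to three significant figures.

ω = 2π·46.3 = 291.1 rad/s
x(θ) = r cosθ + √(L² − r² sin²θ); with ω constant, a = ω²·d²x/dθ².
d²x/dθ² = −r cosθ − r²(cos2θ)/√u − r⁴ sin²2θ/(4u^{3/2}),  u = L² − r² sin²θ = 0.00341787 m².
Substituting r = 0.0155 m, L = 0.0586 m, θ = 15°: d²x/dθ² = -0.018549 m.
a = ω²·d²x/dθ² = (291.1)²·(-0.018549) = -1571.8 m/s²;  |a| = 1571.8 m/s².

1570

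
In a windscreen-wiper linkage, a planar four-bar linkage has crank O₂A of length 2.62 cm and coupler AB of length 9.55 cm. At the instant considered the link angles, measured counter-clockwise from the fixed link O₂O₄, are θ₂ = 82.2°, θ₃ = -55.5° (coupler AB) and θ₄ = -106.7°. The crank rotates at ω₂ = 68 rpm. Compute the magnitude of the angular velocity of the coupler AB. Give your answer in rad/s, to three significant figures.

0.388

ω₂ = 7.121 rad/s (from 68 rpm).
Differentiating the loop-closure r₂e^{iθ₂}+r₃e^{iθ₃}=r₁+r₄e^{iθ₄} gives r₂ω₂e^{iθ₂}+r₃ω₃e^{iθ₃}=r₄ω₄e^{iθ₄}.
Eliminating the other unknown: ω₃ = r₂ω₂ sin(θ₄−θ₂) / [r₃ sin(θ₃−θ₄)].
Numerator sine = +0.15471; denominator sine = +0.77934.
Result = 0.0262·7.121·(+0.15471) / (0.0955·(+0.77934)) = +0.38782 rad/s; magnitude 0.38782 rad/s.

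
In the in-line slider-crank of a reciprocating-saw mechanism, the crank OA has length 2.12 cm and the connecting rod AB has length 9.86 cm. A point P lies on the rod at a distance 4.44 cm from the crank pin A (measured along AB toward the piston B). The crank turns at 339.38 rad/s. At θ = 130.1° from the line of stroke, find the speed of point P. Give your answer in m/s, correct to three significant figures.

ω = 339.4 rad/s.  Crank-pin speed |V_A| = rω = 7.1949 m/s, perpendicular to OA.
Rod angle: sinφ = −(r/L) sinθ ⇒ φ = -9.466°; ω_rod = −rω cosθ/√(L²−r²sin²θ) = +47.651 rad/s.
V_P = V_A + ω_rod × AP, with AP = 0.0444 m along the rod.
Components: V_Px = −rω sinθ − a·ω_rod·sinφ = -5.1555 m/s;  V_Py = rω cosθ + a·ω_rod·cosφ = -2.5475 m/s.
|V_P| = √(V_Px² + V_Py²) = 5.7506 m/s.

5.75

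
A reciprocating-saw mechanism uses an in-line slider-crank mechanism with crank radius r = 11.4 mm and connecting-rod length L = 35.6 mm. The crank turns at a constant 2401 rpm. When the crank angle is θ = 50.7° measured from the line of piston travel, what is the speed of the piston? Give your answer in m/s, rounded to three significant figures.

2.68

ω = 2π·2401/60 = 251.4 rad/s
For an in-line slider-crank, x = r cosθ + √(L² − r² sin²θ), so v = −rω sinθ·[1 + r cosθ/√(L² − r² sin²θ)].
With r = 0.0114 m, L = 0.0356 m, θ = 50.7°: √(L² − r² sin²θ) = 0.03449 m.
v = −0.0114·251.4·0.77384·[1 + 0.0114·0.63338/0.03449] = -2.6824 m/s.
|v| = 2.6824 m/s.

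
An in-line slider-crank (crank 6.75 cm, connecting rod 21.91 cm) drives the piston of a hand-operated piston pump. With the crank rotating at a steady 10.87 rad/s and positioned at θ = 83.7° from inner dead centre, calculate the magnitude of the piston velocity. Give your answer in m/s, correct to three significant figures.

0.755

ω = 10.87 rad/s
For an in-line slider-crank, x = r cosθ + √(L² − r² sin²θ), so v = −rω sinθ·[1 + r cosθ/√(L² − r² sin²θ)].
With r = 0.0675 m, L = 0.2191 m, θ = 83.7°: √(L² − r² sin²θ) = 0.20857 m.
v = −0.0675·10.87·0.99396·[1 + 0.0675·0.10973/0.20857] = -0.75519 m/s.
|v| = 0.75519 m/s.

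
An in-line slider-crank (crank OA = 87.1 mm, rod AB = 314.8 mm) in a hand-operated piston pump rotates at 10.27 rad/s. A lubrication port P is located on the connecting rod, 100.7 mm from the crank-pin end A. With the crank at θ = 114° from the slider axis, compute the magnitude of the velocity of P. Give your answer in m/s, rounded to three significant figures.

0.825

ω = 10.27 rad/s.  Crank-pin speed |V_A| = rω = 0.89452 m/s, perpendicular to OA.
Rod angle: sinφ = −(r/L) sinθ ⇒ φ = -14.641°; ω_rod = −rω cosθ/√(L²−r²sin²θ) = +1.1945 rad/s.
V_P = V_A + ω_rod × AP, with AP = 0.1007 m along the rod.
Components: V_Px = −rω sinθ − a·ω_rod·sinφ = -0.78678 m/s;  V_Py = rω cosθ + a·ω_rod·cosφ = -0.24745 m/s.
|V_P| = √(V_Px² + V_Py²) = 0.82477 m/s.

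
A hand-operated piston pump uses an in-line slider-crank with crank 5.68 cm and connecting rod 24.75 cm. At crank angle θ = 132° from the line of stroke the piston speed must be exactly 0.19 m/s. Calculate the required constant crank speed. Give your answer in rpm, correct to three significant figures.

For an in-line slider-crank, |v_piston| = rω|sinθ|·[1 + r cosθ/√(L² − r² sin²θ)].
With r = 0.0568 m, L = 0.2475 m, θ = 132°: the bracketed kinematic factor |dx/dθ| = 0.035632 m.
ω = v/|dx/dθ| = 0.19/0.035632 = 5.3322 rad/s.
N = 60ω/(2π) = 50.919 rpm.

50.9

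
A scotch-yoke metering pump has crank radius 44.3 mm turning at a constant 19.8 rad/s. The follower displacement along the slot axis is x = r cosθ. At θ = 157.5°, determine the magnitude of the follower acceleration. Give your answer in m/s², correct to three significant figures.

16.0

ω = 19.8 rad/s
x = r cosθ ⇒ ẍ = −rω² cosθ (ω constant).
|a| = rω²|cosθ| = 0.0443·(19.8)²·|cos 157.5°| = 16.045 m/s².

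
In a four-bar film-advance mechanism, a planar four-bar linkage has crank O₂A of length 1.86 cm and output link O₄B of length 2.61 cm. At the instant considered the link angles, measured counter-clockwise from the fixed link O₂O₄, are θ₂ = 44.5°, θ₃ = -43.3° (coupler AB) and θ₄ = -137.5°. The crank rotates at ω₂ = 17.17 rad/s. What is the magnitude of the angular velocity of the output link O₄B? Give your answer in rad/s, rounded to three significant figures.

ω₂ = 17.17 rad/s
Differentiating the loop-closure r₂e^{iθ₂}+r₃e^{iθ₃}=r₁+r₄e^{iθ₄} gives r₂ω₂e^{iθ₂}+r₃ω₃e^{iθ₃}=r₄ω₄e^{iθ₄}.
Eliminating the other unknown: ω₄ = r₂ω₂ sin(θ₂−θ₃) / [r₄ sin(θ₄−θ₃)].
Numerator sine = +0.99926; denominator sine = -0.99731.
Result = 0.0186·17.17·(+0.99926) / (0.0261·(-0.99731)) = -12.26 rad/s; magnitude 12.26 rad/s.

12.3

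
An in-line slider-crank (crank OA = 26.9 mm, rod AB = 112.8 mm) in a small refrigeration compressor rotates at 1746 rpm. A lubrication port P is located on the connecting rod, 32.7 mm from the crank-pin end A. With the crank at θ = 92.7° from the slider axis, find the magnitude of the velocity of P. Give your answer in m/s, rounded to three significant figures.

4.90

ω = 182.8 rad/s.  Crank-pin speed |V_A| = rω = 4.9184 m/s, perpendicular to OA.
Rod angle: sinφ = −(r/L) sinθ ⇒ φ = -13.781°; ω_rod = −rω cosθ/√(L²−r²sin²θ) = +2.1149 rad/s.
V_P = V_A + ω_rod × AP, with AP = 0.0327 m along the rod.
Components: V_Px = −rω sinθ − a·ω_rod·sinφ = -4.8965 m/s;  V_Py = rω cosθ + a·ω_rod·cosφ = -0.16452 m/s.
|V_P| = √(V_Px² + V_Py²) = 4.8992 m/s.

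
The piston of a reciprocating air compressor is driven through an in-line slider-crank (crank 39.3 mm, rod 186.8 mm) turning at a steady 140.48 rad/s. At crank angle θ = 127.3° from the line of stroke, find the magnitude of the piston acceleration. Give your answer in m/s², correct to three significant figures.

ω = 140.5 rad/s
x(θ) = r cosθ + √(L² − r² sin²θ); with ω constant, a = ω²·d²x/dθ².
d²x/dθ² = −r cosθ − r²(cos2θ)/√u − r⁴ sin²2θ/(4u^{3/2}),  u = L² − r² sin²θ = 0.0339169 m².
Substituting r = 0.0393 m, L = 0.1868 m, θ = 127.3°: d²x/dθ² = +0.025954 m.
a = ω²·d²x/dθ² = (140.5)²·(+0.025954) = +512.19 m/s²;  |a| = 512.19 m/s².

512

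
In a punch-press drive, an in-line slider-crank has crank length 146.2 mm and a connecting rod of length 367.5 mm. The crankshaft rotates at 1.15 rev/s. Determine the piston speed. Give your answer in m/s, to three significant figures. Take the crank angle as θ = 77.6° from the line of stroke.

1.13

ω = 2π·1.15 = 7.226 rad/s
For an in-line slider-crank, x = r cosθ + √(L² − r² sin²θ), so v = −rω sinθ·[1 + r cosθ/√(L² − r² sin²θ)].
With r = 0.1462 m, L = 0.3675 m, θ = 77.6°: √(L² − r² sin²θ) = 0.33863 m.
v = −0.1462·7.226·0.97667·[1 + 0.1462·0.21474/0.33863] = -1.1274 m/s.
|v| = 1.1274 m/s.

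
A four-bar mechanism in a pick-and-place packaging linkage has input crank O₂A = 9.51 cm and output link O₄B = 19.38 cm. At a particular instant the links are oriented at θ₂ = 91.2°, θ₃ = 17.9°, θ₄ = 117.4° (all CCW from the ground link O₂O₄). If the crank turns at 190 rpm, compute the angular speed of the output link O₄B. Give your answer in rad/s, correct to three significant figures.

9.48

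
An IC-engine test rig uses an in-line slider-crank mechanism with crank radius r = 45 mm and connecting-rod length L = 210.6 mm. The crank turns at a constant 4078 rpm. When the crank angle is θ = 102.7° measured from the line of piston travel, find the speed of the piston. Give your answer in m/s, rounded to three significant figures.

ω = 2π·4078/60 = 427 rad/s
For an in-line slider-crank, x = r cosθ + √(L² − r² sin²θ), so v = −rω sinθ·[1 + r cosθ/√(L² − r² sin²θ)].
With r = 0.045 m, L = 0.2106 m, θ = 102.7°: √(L² − r² sin²θ) = 0.20597 m.
v = −0.045·427·0.97553·[1 + 0.045·-0.21985/0.20597] = -17.847 m/s.
|v| = 17.847 m/s.

17.8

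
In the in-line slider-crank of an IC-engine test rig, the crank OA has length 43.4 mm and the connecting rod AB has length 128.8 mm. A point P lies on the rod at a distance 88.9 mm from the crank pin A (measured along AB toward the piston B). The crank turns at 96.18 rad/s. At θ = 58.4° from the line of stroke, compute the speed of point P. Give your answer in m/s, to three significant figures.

4.06

ω = 96.18 rad/s.  Crank-pin speed |V_A| = rω = 4.1742 m/s, perpendicular to OA.
Rod angle: sinφ = −(r/L) sinθ ⇒ φ = -16.678°; ω_rod = −rω cosθ/√(L²−r²sin²θ) = -17.727 rad/s.
V_P = V_A + ω_rod × AP, with AP = 0.0889 m along the rod.
Components: V_Px = −rω sinθ − a·ω_rod·sinφ = -4.0076 m/s;  V_Py = rω cosθ + a·ω_rod·cosφ = +0.67757 m/s.
|V_P| = √(V_Px² + V_Py²) = 4.0645 m/s.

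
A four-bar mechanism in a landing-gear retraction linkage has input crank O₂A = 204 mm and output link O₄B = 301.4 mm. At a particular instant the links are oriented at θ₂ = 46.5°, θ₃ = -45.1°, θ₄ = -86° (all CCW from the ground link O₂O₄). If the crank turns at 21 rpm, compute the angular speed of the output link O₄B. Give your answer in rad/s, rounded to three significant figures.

ω₂ = 2.199 rad/s (from 21 rpm).
Differentiating the loop-closure r₂e^{iθ₂}+r₃e^{iθ₃}=r₁+r₄e^{iθ₄} gives r₂ω₂e^{iθ₂}+r₃ω₃e^{iθ₃}=r₄ω₄e^{iθ₄}.
Eliminating the other unknown: ω₄ = r₂ω₂ sin(θ₂−θ₃) / [r₄ sin(θ₄−θ₃)].
Numerator sine = +0.99961; denominator sine = -0.65474.
Result = 0.204·2.199·(+0.99961) / (0.3014·(-0.65474)) = -2.2725 rad/s; magnitude 2.2725 rad/s.

2.27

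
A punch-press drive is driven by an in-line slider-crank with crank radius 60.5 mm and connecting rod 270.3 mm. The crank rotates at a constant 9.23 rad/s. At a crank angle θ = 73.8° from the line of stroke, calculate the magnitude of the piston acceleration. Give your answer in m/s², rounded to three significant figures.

0.445

ω = 9.23 rad/s
x(θ) = r cosθ + √(L² − r² sin²θ); with ω constant, a = ω²·d²x/dθ².
d²x/dθ² = −r cosθ − r²(cos2θ)/√u − r⁴ sin²2θ/(4u^{3/2}),  u = L² − r² sin²θ = 0.0696867 m².
Substituting r = 0.0605 m, L = 0.2703 m, θ = 73.8°: d²x/dθ² = -0.0052242 m.
a = ω²·d²x/dθ² = (9.23)²·(-0.0052242) = -0.44507 m/s²;  |a| = 0.44507 m/s².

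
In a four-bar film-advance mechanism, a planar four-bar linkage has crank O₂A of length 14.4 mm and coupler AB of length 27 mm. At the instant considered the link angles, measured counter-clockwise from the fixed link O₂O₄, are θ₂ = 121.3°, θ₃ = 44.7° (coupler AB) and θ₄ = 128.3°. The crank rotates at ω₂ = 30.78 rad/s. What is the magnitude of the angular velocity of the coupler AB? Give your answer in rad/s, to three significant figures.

2.01

ω₂ = 30.78 rad/s
Differentiating the loop-closure r₂e^{iθ₂}+r₃e^{iθ₃}=r₁+r₄e^{iθ₄} gives r₂ω₂e^{iθ₂}+r₃ω₃e^{iθ₃}=r₄ω₄e^{iθ₄}.
Eliminating the other unknown: ω₃ = r₂ω₂ sin(θ₄−θ₂) / [r₃ sin(θ₃−θ₄)].
Numerator sine = +0.12187; denominator sine = -0.99377.
Result = 0.0144·30.78·(+0.12187) / (0.027·(-0.99377)) = -2.0132 rad/s; magnitude 2.0132 rad/s.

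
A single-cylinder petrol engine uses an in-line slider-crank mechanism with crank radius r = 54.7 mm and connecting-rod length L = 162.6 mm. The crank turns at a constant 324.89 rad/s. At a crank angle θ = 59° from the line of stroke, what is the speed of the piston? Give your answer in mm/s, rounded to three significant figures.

18000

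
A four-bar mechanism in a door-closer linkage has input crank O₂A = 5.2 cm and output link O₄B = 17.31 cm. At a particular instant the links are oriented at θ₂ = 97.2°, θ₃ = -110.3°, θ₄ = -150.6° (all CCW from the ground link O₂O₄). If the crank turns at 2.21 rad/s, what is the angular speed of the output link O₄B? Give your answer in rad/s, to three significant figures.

ω₂ = 2.21 rad/s
Differentiating the loop-closure r₂e^{iθ₂}+r₃e^{iθ₃}=r₁+r₄e^{iθ₄} gives r₂ω₂e^{iθ₂}+r₃ω₃e^{iθ₃}=r₄ω₄e^{iθ₄}.
Eliminating the other unknown: ω₄ = r₂ω₂ sin(θ₂−θ₃) / [r₄ sin(θ₄−θ₃)].
Numerator sine = -0.46175; denominator sine = -0.64679.
Result = 0.052·2.21·(-0.46175) / (0.1731·(-0.64679)) = +0.47396 rad/s; magnitude 0.47396 rad/s.

0.474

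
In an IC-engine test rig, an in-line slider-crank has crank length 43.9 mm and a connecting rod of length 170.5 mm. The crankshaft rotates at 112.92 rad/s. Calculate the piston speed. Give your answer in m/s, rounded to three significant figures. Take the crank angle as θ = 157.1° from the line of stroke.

ω = 112.9 rad/s
For an in-line slider-crank, x = r cosθ + √(L² − r² sin²θ), so v = −rω sinθ·[1 + r cosθ/√(L² − r² sin²θ)].
With r = 0.0439 m, L = 0.1705 m, θ = 157.1°: √(L² − r² sin²θ) = 0.16964 m.
v = −0.0439·112.9·0.38912·[1 + 0.0439·-0.92119/0.16964] = -1.4691 m/s.
|v| = 1.4691 m/s.

1.47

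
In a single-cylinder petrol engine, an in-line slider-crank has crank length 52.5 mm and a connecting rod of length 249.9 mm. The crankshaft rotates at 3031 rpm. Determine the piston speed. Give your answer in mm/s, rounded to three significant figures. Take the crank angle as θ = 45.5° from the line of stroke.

ω = 2π·3031/60 = 317.4 rad/s
For an in-line slider-crank, x = r cosθ + √(L² − r² sin²θ), so v = −rω sinθ·[1 + r cosθ/√(L² − r² sin²θ)].
With r = 0.0525 m, L = 0.2499 m, θ = 45.5°: √(L² − r² sin²θ) = 0.24708 m.
v = −0.0525·317.4·0.71325·[1 + 0.0525·0.70091/0.24708] = -13.656 m/s.
|v| = 13.656 m/s = 13656 mm/s.

13700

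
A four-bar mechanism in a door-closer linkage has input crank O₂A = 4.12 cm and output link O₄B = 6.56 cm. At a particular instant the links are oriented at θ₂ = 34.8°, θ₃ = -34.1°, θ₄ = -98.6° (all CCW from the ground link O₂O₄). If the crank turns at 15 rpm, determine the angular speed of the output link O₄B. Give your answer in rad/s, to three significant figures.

1.02

ω₂ = 1.571 rad/s (from 15 rpm).
Differentiating the loop-closure r₂e^{iθ₂}+r₃e^{iθ₃}=r₁+r₄e^{iθ₄} gives r₂ω₂e^{iθ₂}+r₃ω₃e^{iθ₃}=r₄ω₄e^{iθ₄}.
Eliminating the other unknown: ω₄ = r₂ω₂ sin(θ₂−θ₃) / [r₄ sin(θ₄−θ₃)].
Numerator sine = +0.93295; denominator sine = -0.90259.
Result = 0.0412·1.571·(+0.93295) / (0.0656·(-0.90259)) = -1.0197 rad/s; magnitude 1.0197 rad/s.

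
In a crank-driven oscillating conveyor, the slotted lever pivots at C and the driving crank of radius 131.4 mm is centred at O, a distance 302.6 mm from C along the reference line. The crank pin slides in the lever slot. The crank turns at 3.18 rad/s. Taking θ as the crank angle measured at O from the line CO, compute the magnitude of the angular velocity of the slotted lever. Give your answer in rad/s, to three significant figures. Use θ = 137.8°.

ω = 3.18 rad/s
Crank pin A relative to C: A = (d + r cosθ, r sinθ); lever angle φ = atan2(r sinθ, d + r cosθ).
Differentiating tanφ: φ̇ = rω(d cosθ + r)/(d² + r² + 2dr cosθ).
d² + r² + 2dr cosθ = |CA|² = 0.0499215 m²;  d cosθ + r = -0.092767 m.
|ω_lever| = |0.1314·3.18·-0.092767| / 0.0499215 = 0.77648 rad/s.

0.776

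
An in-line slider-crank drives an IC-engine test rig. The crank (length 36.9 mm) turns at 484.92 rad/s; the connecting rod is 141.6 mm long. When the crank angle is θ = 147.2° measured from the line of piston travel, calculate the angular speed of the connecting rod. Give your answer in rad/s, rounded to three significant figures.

107

ω = 484.9 rad/s
The rod makes angle φ with the slider axis where L sinφ = r sinθ; differentiating, L cosφ·φ̇ = r ω cosθ.
L cosφ = √(L² − r² sin²θ) = 0.14018 m.
|ω_rod| = r ω |cosθ| / √(L² − r² sin²θ) = 0.0369·484.9·0.84057/0.14018 = 107.29 rad/s.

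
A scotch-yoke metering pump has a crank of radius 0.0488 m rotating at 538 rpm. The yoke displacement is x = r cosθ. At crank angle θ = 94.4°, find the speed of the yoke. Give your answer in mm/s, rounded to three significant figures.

2740

ω = 56.34 rad/s (from 538 rpm).
x = r cosθ ⇒ ẋ = −rω sinθ.
|v| = rω|sinθ| = 0.0488·56.34·|sin 94.4°| = 2.7413 m/s = 2741.3 mm/s.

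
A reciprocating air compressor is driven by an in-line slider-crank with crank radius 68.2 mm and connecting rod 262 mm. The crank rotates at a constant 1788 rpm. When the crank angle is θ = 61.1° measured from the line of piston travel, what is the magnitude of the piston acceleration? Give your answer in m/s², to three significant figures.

ω = 2π·1788/60 = 187.2 rad/s
x(θ) = r cosθ + √(L² − r² sin²θ); with ω constant, a = ω²·d²x/dθ².
d²x/dθ² = −r cosθ − r²(cos2θ)/√u − r⁴ sin²2θ/(4u^{3/2}),  u = L² − r² sin²θ = 0.0650791 m².
Substituting r = 0.0682 m, L = 0.262 m, θ = 61.1°: d²x/dθ² = -0.023477 m.
a = ω²·d²x/dθ² = (187.2)²·(-0.023477) = -823.08 m/s²;  |a| = 823.08 m/s².

823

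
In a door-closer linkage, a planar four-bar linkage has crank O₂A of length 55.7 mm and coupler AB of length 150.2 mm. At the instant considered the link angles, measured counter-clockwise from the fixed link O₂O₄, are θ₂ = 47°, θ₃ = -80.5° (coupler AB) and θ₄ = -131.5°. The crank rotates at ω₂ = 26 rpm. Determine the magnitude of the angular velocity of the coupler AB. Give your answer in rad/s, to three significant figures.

0.0340

ω₂ = 2.723 rad/s (from 26 rpm).
Differentiating the loop-closure r₂e^{iθ₂}+r₃e^{iθ₃}=r₁+r₄e^{iθ₄} gives r₂ω₂e^{iθ₂}+r₃ω₃e^{iθ₃}=r₄ω₄e^{iθ₄}.
Eliminating the other unknown: ω₃ = r₂ω₂ sin(θ₄−θ₂) / [r₃ sin(θ₃−θ₄)].
Numerator sine = -0.02618; denominator sine = +0.77715.
Result = 0.0557·2.723·(-0.02618) / (0.1502·(+0.77715)) = -0.03401 rad/s; magnitude 0.03401 rad/s.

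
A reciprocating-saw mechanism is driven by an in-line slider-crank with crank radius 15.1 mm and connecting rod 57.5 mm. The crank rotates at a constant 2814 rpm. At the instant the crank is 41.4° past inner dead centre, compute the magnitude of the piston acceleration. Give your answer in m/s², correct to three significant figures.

1030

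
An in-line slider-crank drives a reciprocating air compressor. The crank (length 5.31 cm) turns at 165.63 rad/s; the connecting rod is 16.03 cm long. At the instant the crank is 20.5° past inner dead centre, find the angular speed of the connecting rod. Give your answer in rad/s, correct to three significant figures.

ω = 165.6 rad/s
The rod makes angle φ with the slider axis where L sinφ = r sinθ; differentiating, L cosφ·φ̇ = r ω cosθ.
L cosφ = √(L² − r² sin²θ) = 0.15922 m.
|ω_rod| = r ω |cosθ| / √(L² − r² sin²θ) = 0.0531·165.6·0.93667/0.15922 = 51.74 rad/s.

51.7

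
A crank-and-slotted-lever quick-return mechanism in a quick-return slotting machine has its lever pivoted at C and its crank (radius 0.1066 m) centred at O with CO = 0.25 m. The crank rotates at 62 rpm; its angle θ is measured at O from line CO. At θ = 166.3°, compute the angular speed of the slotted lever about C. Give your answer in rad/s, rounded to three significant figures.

4.27

ω = 6.493 rad/s (from 62 rpm).
Crank pin A relative to C: A = (d + r cosθ, r sinθ); lever angle φ = atan2(r sinθ, d + r cosθ).
Differentiating tanφ: φ̇ = rω(d cosθ + r)/(d² + r² + 2dr cosθ).
d² + r² + 2dr cosθ = |CA|² = 0.02208 m²;  d cosθ + r = -0.13629 m.
|ω_lever| = |0.1066·6.493·-0.13629| / 0.02208 = 4.272 rad/s.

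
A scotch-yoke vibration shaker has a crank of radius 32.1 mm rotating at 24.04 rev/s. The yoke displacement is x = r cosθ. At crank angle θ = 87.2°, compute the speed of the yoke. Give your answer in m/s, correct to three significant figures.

ω = 151 rad/s (from 24.04 rev/s).
x = r cosθ ⇒ ẋ = −rω sinθ.
|v| = rω|sinθ| = 0.0321·151·|sin 87.2°| = 4.8428 m/s.

4.84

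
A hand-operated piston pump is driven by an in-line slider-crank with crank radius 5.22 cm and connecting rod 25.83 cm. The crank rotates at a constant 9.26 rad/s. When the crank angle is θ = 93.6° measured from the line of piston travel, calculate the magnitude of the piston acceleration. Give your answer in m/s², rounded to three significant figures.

1.20

ω = 9.26 rad/s
x(θ) = r cosθ + √(L² − r² sin²θ); with ω constant, a = ω²·d²x/dθ².
d²x/dθ² = −r cosθ − r²(cos2θ)/√u − r⁴ sin²2θ/(4u^{3/2}),  u = L² − r² sin²θ = 0.0640048 m².
Substituting r = 0.0522 m, L = 0.2583 m, θ = 93.6°: d²x/dθ² = +0.013961 m.
a = ω²·d²x/dθ² = (9.26)²·(+0.013961) = +1.1972 m/s²;  |a| = 1.1972 m/s².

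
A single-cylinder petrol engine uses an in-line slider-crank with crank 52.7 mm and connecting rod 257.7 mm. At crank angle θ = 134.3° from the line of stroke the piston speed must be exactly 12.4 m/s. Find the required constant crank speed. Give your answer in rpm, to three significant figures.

3670

For an in-line slider-crank, |v_piston| = rω|sinθ|·[1 + r cosθ/√(L² − r² sin²θ)].
With r = 0.0527 m, L = 0.2577 m, θ = 134.3°: the bracketed kinematic factor |dx/dθ| = 0.032271 m.
ω = v/|dx/dθ| = 12.4/0.032271 = 384.24 rad/s.
N = 60ω/(2π) = 3669.2 rpm.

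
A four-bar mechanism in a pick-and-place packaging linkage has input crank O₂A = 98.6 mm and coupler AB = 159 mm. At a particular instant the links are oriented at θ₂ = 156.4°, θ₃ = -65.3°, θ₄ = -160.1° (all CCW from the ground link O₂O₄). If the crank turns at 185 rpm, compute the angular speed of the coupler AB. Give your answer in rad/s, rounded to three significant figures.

ω₂ = 19.37 rad/s (from 185 rpm).
Differentiating the loop-closure r₂e^{iθ₂}+r₃e^{iθ₃}=r₁+r₄e^{iθ₄} gives r₂ω₂e^{iθ₂}+r₃ω₃e^{iθ₃}=r₄ω₄e^{iθ₄}.
Eliminating the other unknown: ω₃ = r₂ω₂ sin(θ₄−θ₂) / [r₃ sin(θ₃−θ₄)].
Numerator sine = +0.68835; denominator sine = +0.99649.
Result = 0.0986·19.37·(+0.68835) / (0.159·(+0.99649)) = +8.2989 rad/s; magnitude 8.2989 rad/s.

8.30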